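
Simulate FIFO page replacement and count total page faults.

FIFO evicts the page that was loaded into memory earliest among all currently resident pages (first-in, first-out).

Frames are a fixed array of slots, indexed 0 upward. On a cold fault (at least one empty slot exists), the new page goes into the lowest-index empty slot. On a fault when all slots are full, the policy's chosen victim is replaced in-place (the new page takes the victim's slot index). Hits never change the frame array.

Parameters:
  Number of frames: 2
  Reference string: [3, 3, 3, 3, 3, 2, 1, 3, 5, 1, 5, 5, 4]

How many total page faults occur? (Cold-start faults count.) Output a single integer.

Step 0: ref 3 → FAULT, frames=[3,-]
Step 1: ref 3 → HIT, frames=[3,-]
Step 2: ref 3 → HIT, frames=[3,-]
Step 3: ref 3 → HIT, frames=[3,-]
Step 4: ref 3 → HIT, frames=[3,-]
Step 5: ref 2 → FAULT, frames=[3,2]
Step 6: ref 1 → FAULT (evict 3), frames=[1,2]
Step 7: ref 3 → FAULT (evict 2), frames=[1,3]
Step 8: ref 5 → FAULT (evict 1), frames=[5,3]
Step 9: ref 1 → FAULT (evict 3), frames=[5,1]
Step 10: ref 5 → HIT, frames=[5,1]
Step 11: ref 5 → HIT, frames=[5,1]
Step 12: ref 4 → FAULT (evict 5), frames=[4,1]
Total faults: 7

Answer: 7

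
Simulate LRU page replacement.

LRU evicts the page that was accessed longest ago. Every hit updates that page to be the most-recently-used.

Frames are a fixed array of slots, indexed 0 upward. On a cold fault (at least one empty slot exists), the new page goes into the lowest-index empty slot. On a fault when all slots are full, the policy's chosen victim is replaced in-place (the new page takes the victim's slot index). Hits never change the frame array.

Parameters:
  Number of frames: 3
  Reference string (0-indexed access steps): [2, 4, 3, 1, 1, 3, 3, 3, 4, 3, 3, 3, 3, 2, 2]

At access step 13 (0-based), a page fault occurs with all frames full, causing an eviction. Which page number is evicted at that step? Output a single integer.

Step 0: ref 2 -> FAULT, frames=[2,-,-]
Step 1: ref 4 -> FAULT, frames=[2,4,-]
Step 2: ref 3 -> FAULT, frames=[2,4,3]
Step 3: ref 1 -> FAULT, evict 2, frames=[1,4,3]
Step 4: ref 1 -> HIT, frames=[1,4,3]
Step 5: ref 3 -> HIT, frames=[1,4,3]
Step 6: ref 3 -> HIT, frames=[1,4,3]
Step 7: ref 3 -> HIT, frames=[1,4,3]
Step 8: ref 4 -> HIT, frames=[1,4,3]
Step 9: ref 3 -> HIT, frames=[1,4,3]
Step 10: ref 3 -> HIT, frames=[1,4,3]
Step 11: ref 3 -> HIT, frames=[1,4,3]
Step 12: ref 3 -> HIT, frames=[1,4,3]
Step 13: ref 2 -> FAULT, evict 1, frames=[2,4,3]
At step 13: evicted page 1

Answer: 1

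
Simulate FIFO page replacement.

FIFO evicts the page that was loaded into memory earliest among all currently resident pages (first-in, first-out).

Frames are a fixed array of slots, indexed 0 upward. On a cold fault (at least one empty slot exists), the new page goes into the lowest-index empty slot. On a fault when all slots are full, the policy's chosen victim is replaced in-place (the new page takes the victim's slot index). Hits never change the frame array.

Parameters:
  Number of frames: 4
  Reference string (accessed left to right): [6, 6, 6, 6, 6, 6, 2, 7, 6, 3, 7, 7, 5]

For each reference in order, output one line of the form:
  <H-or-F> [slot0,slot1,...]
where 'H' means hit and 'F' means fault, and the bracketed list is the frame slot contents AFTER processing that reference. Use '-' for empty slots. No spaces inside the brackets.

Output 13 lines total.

F [6,-,-,-]
H [6,-,-,-]
H [6,-,-,-]
H [6,-,-,-]
H [6,-,-,-]
H [6,-,-,-]
F [6,2,-,-]
F [6,2,7,-]
H [6,2,7,-]
F [6,2,7,3]
H [6,2,7,3]
H [6,2,7,3]
F [5,2,7,3]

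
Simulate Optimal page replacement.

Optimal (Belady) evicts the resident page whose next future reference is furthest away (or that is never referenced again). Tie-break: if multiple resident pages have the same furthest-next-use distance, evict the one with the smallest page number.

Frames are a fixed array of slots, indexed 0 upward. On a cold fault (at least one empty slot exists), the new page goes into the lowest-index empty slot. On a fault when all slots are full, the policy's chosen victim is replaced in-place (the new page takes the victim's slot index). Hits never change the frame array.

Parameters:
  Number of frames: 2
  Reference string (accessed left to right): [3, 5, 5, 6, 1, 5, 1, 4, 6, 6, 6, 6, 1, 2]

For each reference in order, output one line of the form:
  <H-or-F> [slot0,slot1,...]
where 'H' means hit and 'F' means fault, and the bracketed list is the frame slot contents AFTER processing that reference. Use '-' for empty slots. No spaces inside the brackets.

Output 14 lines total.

F [3,-]
F [3,5]
H [3,5]
F [6,5]
F [1,5]
H [1,5]
H [1,5]
F [1,4]
F [1,6]
H [1,6]
H [1,6]
H [1,6]
H [1,6]
F [2,6]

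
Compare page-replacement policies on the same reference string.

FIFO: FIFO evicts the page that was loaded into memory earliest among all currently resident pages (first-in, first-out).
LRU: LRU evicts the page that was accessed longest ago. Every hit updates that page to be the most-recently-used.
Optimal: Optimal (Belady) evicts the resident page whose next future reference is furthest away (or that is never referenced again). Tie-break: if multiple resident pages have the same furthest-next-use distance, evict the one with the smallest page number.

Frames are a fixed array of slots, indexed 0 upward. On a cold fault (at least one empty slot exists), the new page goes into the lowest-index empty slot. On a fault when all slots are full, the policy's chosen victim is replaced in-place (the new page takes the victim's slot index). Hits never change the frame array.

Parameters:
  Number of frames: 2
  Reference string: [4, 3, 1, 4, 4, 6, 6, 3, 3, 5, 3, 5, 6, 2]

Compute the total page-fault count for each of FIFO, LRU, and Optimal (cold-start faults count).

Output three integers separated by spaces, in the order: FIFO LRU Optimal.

Answer: 9 9 8

Derivation:
--- FIFO ---
  step 0: ref 4 -> FAULT, frames=[4,-] (faults so far: 1)
  step 1: ref 3 -> FAULT, frames=[4,3] (faults so far: 2)
  step 2: ref 1 -> FAULT, evict 4, frames=[1,3] (faults so far: 3)
  step 3: ref 4 -> FAULT, evict 3, frames=[1,4] (faults so far: 4)
  step 4: ref 4 -> HIT, frames=[1,4] (faults so far: 4)
  step 5: ref 6 -> FAULT, evict 1, frames=[6,4] (faults so far: 5)
  step 6: ref 6 -> HIT, frames=[6,4] (faults so far: 5)
  step 7: ref 3 -> FAULT, evict 4, frames=[6,3] (faults so far: 6)
  step 8: ref 3 -> HIT, frames=[6,3] (faults so far: 6)
  step 9: ref 5 -> FAULT, evict 6, frames=[5,3] (faults so far: 7)
  step 10: ref 3 -> HIT, frames=[5,3] (faults so far: 7)
  step 11: ref 5 -> HIT, frames=[5,3] (faults so far: 7)
  step 12: ref 6 -> FAULT, evict 3, frames=[5,6] (faults so far: 8)
  step 13: ref 2 -> FAULT, evict 5, frames=[2,6] (faults so far: 9)
  FIFO total faults: 9
--- LRU ---
  step 0: ref 4 -> FAULT, frames=[4,-] (faults so far: 1)
  step 1: ref 3 -> FAULT, frames=[4,3] (faults so far: 2)
  step 2: ref 1 -> FAULT, evict 4, frames=[1,3] (faults so far: 3)
  step 3: ref 4 -> FAULT, evict 3, frames=[1,4] (faults so far: 4)
  step 4: ref 4 -> HIT, frames=[1,4] (faults so far: 4)
  step 5: ref 6 -> FAULT, evict 1, frames=[6,4] (faults so far: 5)
  step 6: ref 6 -> HIT, frames=[6,4] (faults so far: 5)
  step 7: ref 3 -> FAULT, evict 4, frames=[6,3] (faults so far: 6)
  step 8: ref 3 -> HIT, frames=[6,3] (faults so far: 6)
  step 9: ref 5 -> FAULT, evict 6, frames=[5,3] (faults so far: 7)
  step 10: ref 3 -> HIT, frames=[5,3] (faults so far: 7)
  step 11: ref 5 -> HIT, frames=[5,3] (faults so far: 7)
  step 12: ref 6 -> FAULT, evict 3, frames=[5,6] (faults so far: 8)
  step 13: ref 2 -> FAULT, evict 5, frames=[2,6] (faults so far: 9)
  LRU total faults: 9
--- Optimal ---
  step 0: ref 4 -> FAULT, frames=[4,-] (faults so far: 1)
  step 1: ref 3 -> FAULT, frames=[4,3] (faults so far: 2)
  step 2: ref 1 -> FAULT, evict 3, frames=[4,1] (faults so far: 3)
  step 3: ref 4 -> HIT, frames=[4,1] (faults so far: 3)
  step 4: ref 4 -> HIT, frames=[4,1] (faults so far: 3)
  step 5: ref 6 -> FAULT, evict 1, frames=[4,6] (faults so far: 4)
  step 6: ref 6 -> HIT, frames=[4,6] (faults so far: 4)
  step 7: ref 3 -> FAULT, evict 4, frames=[3,6] (faults so far: 5)
  step 8: ref 3 -> HIT, frames=[3,6] (faults so far: 5)
  step 9: ref 5 -> FAULT, evict 6, frames=[3,5] (faults so far: 6)
  step 10: ref 3 -> HIT, frames=[3,5] (faults so far: 6)
  step 11: ref 5 -> HIT, frames=[3,5] (faults so far: 6)
  step 12: ref 6 -> FAULT, evict 3, frames=[6,5] (faults so far: 7)
  step 13: ref 2 -> FAULT, evict 5, frames=[6,2] (faults so far: 8)
  Optimal total faults: 8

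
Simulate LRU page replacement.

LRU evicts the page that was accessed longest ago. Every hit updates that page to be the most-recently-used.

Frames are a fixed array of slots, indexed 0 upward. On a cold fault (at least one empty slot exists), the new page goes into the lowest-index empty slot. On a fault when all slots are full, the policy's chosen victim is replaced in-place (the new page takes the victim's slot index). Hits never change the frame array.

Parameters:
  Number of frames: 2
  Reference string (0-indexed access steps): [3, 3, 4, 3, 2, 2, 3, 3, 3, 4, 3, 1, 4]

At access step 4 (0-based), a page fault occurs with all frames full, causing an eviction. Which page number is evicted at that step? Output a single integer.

Answer: 4

Derivation:
Step 0: ref 3 -> FAULT, frames=[3,-]
Step 1: ref 3 -> HIT, frames=[3,-]
Step 2: ref 4 -> FAULT, frames=[3,4]
Step 3: ref 3 -> HIT, frames=[3,4]
Step 4: ref 2 -> FAULT, evict 4, frames=[3,2]
At step 4: evicted page 4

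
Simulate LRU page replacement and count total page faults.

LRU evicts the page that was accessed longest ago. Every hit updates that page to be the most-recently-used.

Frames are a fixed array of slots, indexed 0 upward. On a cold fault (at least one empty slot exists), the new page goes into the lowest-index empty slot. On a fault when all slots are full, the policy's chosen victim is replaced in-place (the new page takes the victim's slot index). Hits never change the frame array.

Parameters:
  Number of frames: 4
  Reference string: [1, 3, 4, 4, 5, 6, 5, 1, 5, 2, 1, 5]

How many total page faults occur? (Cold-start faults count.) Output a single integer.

Step 0: ref 1 → FAULT, frames=[1,-,-,-]
Step 1: ref 3 → FAULT, frames=[1,3,-,-]
Step 2: ref 4 → FAULT, frames=[1,3,4,-]
Step 3: ref 4 → HIT, frames=[1,3,4,-]
Step 4: ref 5 → FAULT, frames=[1,3,4,5]
Step 5: ref 6 → FAULT (evict 1), frames=[6,3,4,5]
Step 6: ref 5 → HIT, frames=[6,3,4,5]
Step 7: ref 1 → FAULT (evict 3), frames=[6,1,4,5]
Step 8: ref 5 → HIT, frames=[6,1,4,5]
Step 9: ref 2 → FAULT (evict 4), frames=[6,1,2,5]
Step 10: ref 1 → HIT, frames=[6,1,2,5]
Step 11: ref 5 → HIT, frames=[6,1,2,5]
Total faults: 7

Answer: 7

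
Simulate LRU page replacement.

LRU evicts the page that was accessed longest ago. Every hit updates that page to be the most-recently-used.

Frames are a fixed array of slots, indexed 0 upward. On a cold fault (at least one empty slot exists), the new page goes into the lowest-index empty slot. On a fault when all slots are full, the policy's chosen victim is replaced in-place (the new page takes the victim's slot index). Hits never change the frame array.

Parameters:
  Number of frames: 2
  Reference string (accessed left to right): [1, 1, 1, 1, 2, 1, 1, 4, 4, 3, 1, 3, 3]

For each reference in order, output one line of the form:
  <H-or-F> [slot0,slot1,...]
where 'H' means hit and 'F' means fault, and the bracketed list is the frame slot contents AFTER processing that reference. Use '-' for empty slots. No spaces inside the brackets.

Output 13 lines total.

F [1,-]
H [1,-]
H [1,-]
H [1,-]
F [1,2]
H [1,2]
H [1,2]
F [1,4]
H [1,4]
F [3,4]
F [3,1]
H [3,1]
H [3,1]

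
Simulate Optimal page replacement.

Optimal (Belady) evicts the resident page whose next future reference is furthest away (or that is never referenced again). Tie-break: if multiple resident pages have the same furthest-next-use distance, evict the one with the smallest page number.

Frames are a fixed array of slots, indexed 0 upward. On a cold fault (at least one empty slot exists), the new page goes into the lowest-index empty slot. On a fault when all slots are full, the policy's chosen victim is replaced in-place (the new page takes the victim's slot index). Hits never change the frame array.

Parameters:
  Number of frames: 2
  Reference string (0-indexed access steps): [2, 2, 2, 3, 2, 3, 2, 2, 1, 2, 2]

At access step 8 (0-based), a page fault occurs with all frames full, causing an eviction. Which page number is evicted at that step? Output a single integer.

Step 0: ref 2 -> FAULT, frames=[2,-]
Step 1: ref 2 -> HIT, frames=[2,-]
Step 2: ref 2 -> HIT, frames=[2,-]
Step 3: ref 3 -> FAULT, frames=[2,3]
Step 4: ref 2 -> HIT, frames=[2,3]
Step 5: ref 3 -> HIT, frames=[2,3]
Step 6: ref 2 -> HIT, frames=[2,3]
Step 7: ref 2 -> HIT, frames=[2,3]
Step 8: ref 1 -> FAULT, evict 3, frames=[2,1]
At step 8: evicted page 3

Answer: 3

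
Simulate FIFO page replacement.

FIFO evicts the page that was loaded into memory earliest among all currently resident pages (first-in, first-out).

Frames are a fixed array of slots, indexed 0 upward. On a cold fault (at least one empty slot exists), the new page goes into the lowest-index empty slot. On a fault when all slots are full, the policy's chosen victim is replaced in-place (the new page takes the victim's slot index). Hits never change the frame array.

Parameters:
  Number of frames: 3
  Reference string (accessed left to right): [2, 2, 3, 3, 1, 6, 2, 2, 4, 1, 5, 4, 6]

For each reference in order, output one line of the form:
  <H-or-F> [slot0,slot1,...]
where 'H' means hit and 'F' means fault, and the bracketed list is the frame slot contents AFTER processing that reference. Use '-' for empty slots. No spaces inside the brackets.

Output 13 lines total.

F [2,-,-]
H [2,-,-]
F [2,3,-]
H [2,3,-]
F [2,3,1]
F [6,3,1]
F [6,2,1]
H [6,2,1]
F [6,2,4]
F [1,2,4]
F [1,5,4]
H [1,5,4]
F [1,5,6]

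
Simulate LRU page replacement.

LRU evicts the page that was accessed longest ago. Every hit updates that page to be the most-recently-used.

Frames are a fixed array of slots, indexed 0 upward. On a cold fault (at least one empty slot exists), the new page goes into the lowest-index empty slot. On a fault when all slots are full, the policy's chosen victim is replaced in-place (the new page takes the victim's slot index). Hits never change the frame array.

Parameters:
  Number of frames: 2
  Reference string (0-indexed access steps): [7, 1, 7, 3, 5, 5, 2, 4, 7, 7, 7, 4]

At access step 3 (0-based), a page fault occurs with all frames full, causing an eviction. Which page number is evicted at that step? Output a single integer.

Step 0: ref 7 -> FAULT, frames=[7,-]
Step 1: ref 1 -> FAULT, frames=[7,1]
Step 2: ref 7 -> HIT, frames=[7,1]
Step 3: ref 3 -> FAULT, evict 1, frames=[7,3]
At step 3: evicted page 1

Answer: 1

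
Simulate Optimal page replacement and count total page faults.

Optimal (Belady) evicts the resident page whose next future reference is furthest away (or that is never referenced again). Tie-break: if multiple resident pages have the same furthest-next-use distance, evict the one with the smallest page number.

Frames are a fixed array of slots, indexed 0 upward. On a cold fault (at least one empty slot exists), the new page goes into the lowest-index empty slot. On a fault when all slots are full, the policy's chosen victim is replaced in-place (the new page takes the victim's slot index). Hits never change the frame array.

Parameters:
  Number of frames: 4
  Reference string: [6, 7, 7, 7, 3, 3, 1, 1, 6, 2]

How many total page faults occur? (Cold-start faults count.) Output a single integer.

Answer: 5

Derivation:
Step 0: ref 6 → FAULT, frames=[6,-,-,-]
Step 1: ref 7 → FAULT, frames=[6,7,-,-]
Step 2: ref 7 → HIT, frames=[6,7,-,-]
Step 3: ref 7 → HIT, frames=[6,7,-,-]
Step 4: ref 3 → FAULT, frames=[6,7,3,-]
Step 5: ref 3 → HIT, frames=[6,7,3,-]
Step 6: ref 1 → FAULT, frames=[6,7,3,1]
Step 7: ref 1 → HIT, frames=[6,7,3,1]
Step 8: ref 6 → HIT, frames=[6,7,3,1]
Step 9: ref 2 → FAULT (evict 1), frames=[6,7,3,2]
Total faults: 5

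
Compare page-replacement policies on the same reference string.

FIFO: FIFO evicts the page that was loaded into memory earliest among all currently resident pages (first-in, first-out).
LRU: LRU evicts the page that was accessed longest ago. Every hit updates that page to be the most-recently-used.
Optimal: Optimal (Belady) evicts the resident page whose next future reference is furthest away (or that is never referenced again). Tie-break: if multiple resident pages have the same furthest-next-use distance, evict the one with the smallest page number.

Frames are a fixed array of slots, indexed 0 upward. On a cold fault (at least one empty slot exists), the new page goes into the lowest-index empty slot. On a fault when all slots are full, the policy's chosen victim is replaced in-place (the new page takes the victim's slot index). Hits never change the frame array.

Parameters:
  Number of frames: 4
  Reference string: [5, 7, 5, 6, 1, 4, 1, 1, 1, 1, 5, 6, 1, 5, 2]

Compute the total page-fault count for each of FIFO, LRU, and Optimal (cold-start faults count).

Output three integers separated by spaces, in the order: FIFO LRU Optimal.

Answer: 7 6 6

Derivation:
--- FIFO ---
  step 0: ref 5 -> FAULT, frames=[5,-,-,-] (faults so far: 1)
  step 1: ref 7 -> FAULT, frames=[5,7,-,-] (faults so far: 2)
  step 2: ref 5 -> HIT, frames=[5,7,-,-] (faults so far: 2)
  step 3: ref 6 -> FAULT, frames=[5,7,6,-] (faults so far: 3)
  step 4: ref 1 -> FAULT, frames=[5,7,6,1] (faults so far: 4)
  step 5: ref 4 -> FAULT, evict 5, frames=[4,7,6,1] (faults so far: 5)
  step 6: ref 1 -> HIT, frames=[4,7,6,1] (faults so far: 5)
  step 7: ref 1 -> HIT, frames=[4,7,6,1] (faults so far: 5)
  step 8: ref 1 -> HIT, frames=[4,7,6,1] (faults so far: 5)
  step 9: ref 1 -> HIT, frames=[4,7,6,1] (faults so far: 5)
  step 10: ref 5 -> FAULT, evict 7, frames=[4,5,6,1] (faults so far: 6)
  step 11: ref 6 -> HIT, frames=[4,5,6,1] (faults so far: 6)
  step 12: ref 1 -> HIT, frames=[4,5,6,1] (faults so far: 6)
  step 13: ref 5 -> HIT, frames=[4,5,6,1] (faults so far: 6)
  step 14: ref 2 -> FAULT, evict 6, frames=[4,5,2,1] (faults so far: 7)
  FIFO total faults: 7
--- LRU ---
  step 0: ref 5 -> FAULT, frames=[5,-,-,-] (faults so far: 1)
  step 1: ref 7 -> FAULT, frames=[5,7,-,-] (faults so far: 2)
  step 2: ref 5 -> HIT, frames=[5,7,-,-] (faults so far: 2)
  step 3: ref 6 -> FAULT, frames=[5,7,6,-] (faults so far: 3)
  step 4: ref 1 -> FAULT, frames=[5,7,6,1] (faults so far: 4)
  step 5: ref 4 -> FAULT, evict 7, frames=[5,4,6,1] (faults so far: 5)
  step 6: ref 1 -> HIT, frames=[5,4,6,1] (faults so far: 5)
  step 7: ref 1 -> HIT, frames=[5,4,6,1] (faults so far: 5)
  step 8: ref 1 -> HIT, frames=[5,4,6,1] (faults so far: 5)
  step 9: ref 1 -> HIT, frames=[5,4,6,1] (faults so far: 5)
  step 10: ref 5 -> HIT, frames=[5,4,6,1] (faults so far: 5)
  step 11: ref 6 -> HIT, frames=[5,4,6,1] (faults so far: 5)
  step 12: ref 1 -> HIT, frames=[5,4,6,1] (faults so far: 5)
  step 13: ref 5 -> HIT, frames=[5,4,6,1] (faults so far: 5)
  step 14: ref 2 -> FAULT, evict 4, frames=[5,2,6,1] (faults so far: 6)
  LRU total faults: 6
--- Optimal ---
  step 0: ref 5 -> FAULT, frames=[5,-,-,-] (faults so far: 1)
  step 1: ref 7 -> FAULT, frames=[5,7,-,-] (faults so far: 2)
  step 2: ref 5 -> HIT, frames=[5,7,-,-] (faults so far: 2)
  step 3: ref 6 -> FAULT, frames=[5,7,6,-] (faults so far: 3)
  step 4: ref 1 -> FAULT, frames=[5,7,6,1] (faults so far: 4)
  step 5: ref 4 -> FAULT, evict 7, frames=[5,4,6,1] (faults so far: 5)
  step 6: ref 1 -> HIT, frames=[5,4,6,1] (faults so far: 5)
  step 7: ref 1 -> HIT, frames=[5,4,6,1] (faults so far: 5)
  step 8: ref 1 -> HIT, frames=[5,4,6,1] (faults so far: 5)
  step 9: ref 1 -> HIT, frames=[5,4,6,1] (faults so far: 5)
  step 10: ref 5 -> HIT, frames=[5,4,6,1] (faults so far: 5)
  step 11: ref 6 -> HIT, frames=[5,4,6,1] (faults so far: 5)
  step 12: ref 1 -> HIT, frames=[5,4,6,1] (faults so far: 5)
  step 13: ref 5 -> HIT, frames=[5,4,6,1] (faults so far: 5)
  step 14: ref 2 -> FAULT, evict 1, frames=[5,4,6,2] (faults so far: 6)
  Optimal total faults: 6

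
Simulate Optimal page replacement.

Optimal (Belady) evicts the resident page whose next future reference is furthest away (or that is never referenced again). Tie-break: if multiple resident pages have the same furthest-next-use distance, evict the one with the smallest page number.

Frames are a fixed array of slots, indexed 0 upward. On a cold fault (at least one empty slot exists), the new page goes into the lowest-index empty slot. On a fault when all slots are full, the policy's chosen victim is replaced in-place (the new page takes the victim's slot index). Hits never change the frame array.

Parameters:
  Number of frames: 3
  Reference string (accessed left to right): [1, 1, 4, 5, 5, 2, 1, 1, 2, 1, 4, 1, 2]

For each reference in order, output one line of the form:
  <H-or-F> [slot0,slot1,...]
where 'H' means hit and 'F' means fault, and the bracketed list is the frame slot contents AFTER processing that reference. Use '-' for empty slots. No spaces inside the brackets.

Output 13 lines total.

F [1,-,-]
H [1,-,-]
F [1,4,-]
F [1,4,5]
H [1,4,5]
F [1,4,2]
H [1,4,2]
H [1,4,2]
H [1,4,2]
H [1,4,2]
H [1,4,2]
H [1,4,2]
H [1,4,2]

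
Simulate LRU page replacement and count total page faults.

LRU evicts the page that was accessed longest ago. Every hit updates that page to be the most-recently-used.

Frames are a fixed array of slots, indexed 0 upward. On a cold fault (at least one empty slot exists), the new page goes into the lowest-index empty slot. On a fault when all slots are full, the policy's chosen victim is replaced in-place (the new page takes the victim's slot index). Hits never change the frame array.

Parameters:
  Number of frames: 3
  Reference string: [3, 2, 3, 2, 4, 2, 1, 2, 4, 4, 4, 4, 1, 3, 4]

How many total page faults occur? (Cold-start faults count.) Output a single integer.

Step 0: ref 3 → FAULT, frames=[3,-,-]
Step 1: ref 2 → FAULT, frames=[3,2,-]
Step 2: ref 3 → HIT, frames=[3,2,-]
Step 3: ref 2 → HIT, frames=[3,2,-]
Step 4: ref 4 → FAULT, frames=[3,2,4]
Step 5: ref 2 → HIT, frames=[3,2,4]
Step 6: ref 1 → FAULT (evict 3), frames=[1,2,4]
Step 7: ref 2 → HIT, frames=[1,2,4]
Step 8: ref 4 → HIT, frames=[1,2,4]
Step 9: ref 4 → HIT, frames=[1,2,4]
Step 10: ref 4 → HIT, frames=[1,2,4]
Step 11: ref 4 → HIT, frames=[1,2,4]
Step 12: ref 1 → HIT, frames=[1,2,4]
Step 13: ref 3 → FAULT (evict 2), frames=[1,3,4]
Step 14: ref 4 → HIT, frames=[1,3,4]
Total faults: 5

Answer: 5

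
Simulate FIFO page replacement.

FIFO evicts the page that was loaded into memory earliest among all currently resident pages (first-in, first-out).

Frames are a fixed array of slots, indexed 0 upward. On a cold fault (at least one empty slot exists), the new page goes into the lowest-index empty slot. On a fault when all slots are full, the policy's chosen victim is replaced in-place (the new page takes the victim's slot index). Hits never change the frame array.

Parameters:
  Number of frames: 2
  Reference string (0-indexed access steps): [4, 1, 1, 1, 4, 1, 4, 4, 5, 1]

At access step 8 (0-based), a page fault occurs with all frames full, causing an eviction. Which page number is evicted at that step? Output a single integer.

Answer: 4

Derivation:
Step 0: ref 4 -> FAULT, frames=[4,-]
Step 1: ref 1 -> FAULT, frames=[4,1]
Step 2: ref 1 -> HIT, frames=[4,1]
Step 3: ref 1 -> HIT, frames=[4,1]
Step 4: ref 4 -> HIT, frames=[4,1]
Step 5: ref 1 -> HIT, frames=[4,1]
Step 6: ref 4 -> HIT, frames=[4,1]
Step 7: ref 4 -> HIT, frames=[4,1]
Step 8: ref 5 -> FAULT, evict 4, frames=[5,1]
At step 8: evicted page 4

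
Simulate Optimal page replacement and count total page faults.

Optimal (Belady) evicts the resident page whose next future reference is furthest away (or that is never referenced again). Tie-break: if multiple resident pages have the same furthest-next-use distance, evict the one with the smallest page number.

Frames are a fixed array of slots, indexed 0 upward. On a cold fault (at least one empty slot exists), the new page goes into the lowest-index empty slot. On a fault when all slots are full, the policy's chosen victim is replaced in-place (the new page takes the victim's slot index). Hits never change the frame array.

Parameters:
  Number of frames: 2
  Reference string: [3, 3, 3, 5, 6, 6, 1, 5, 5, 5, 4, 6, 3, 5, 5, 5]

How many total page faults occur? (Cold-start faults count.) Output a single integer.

Step 0: ref 3 → FAULT, frames=[3,-]
Step 1: ref 3 → HIT, frames=[3,-]
Step 2: ref 3 → HIT, frames=[3,-]
Step 3: ref 5 → FAULT, frames=[3,5]
Step 4: ref 6 → FAULT (evict 3), frames=[6,5]
Step 5: ref 6 → HIT, frames=[6,5]
Step 6: ref 1 → FAULT (evict 6), frames=[1,5]
Step 7: ref 5 → HIT, frames=[1,5]
Step 8: ref 5 → HIT, frames=[1,5]
Step 9: ref 5 → HIT, frames=[1,5]
Step 10: ref 4 → FAULT (evict 1), frames=[4,5]
Step 11: ref 6 → FAULT (evict 4), frames=[6,5]
Step 12: ref 3 → FAULT (evict 6), frames=[3,5]
Step 13: ref 5 → HIT, frames=[3,5]
Step 14: ref 5 → HIT, frames=[3,5]
Step 15: ref 5 → HIT, frames=[3,5]
Total faults: 7

Answer: 7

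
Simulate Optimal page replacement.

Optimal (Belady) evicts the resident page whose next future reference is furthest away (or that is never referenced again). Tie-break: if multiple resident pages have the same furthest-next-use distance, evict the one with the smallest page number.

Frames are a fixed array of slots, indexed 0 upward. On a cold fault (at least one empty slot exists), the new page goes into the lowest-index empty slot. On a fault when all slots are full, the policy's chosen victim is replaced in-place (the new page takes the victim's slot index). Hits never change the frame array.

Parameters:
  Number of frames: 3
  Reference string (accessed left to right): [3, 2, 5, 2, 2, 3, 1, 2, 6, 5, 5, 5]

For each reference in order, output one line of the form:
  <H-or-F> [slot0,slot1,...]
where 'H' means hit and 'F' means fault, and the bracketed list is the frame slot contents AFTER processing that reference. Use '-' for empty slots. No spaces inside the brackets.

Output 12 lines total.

F [3,-,-]
F [3,2,-]
F [3,2,5]
H [3,2,5]
H [3,2,5]
H [3,2,5]
F [1,2,5]
H [1,2,5]
F [6,2,5]
H [6,2,5]
H [6,2,5]
H [6,2,5]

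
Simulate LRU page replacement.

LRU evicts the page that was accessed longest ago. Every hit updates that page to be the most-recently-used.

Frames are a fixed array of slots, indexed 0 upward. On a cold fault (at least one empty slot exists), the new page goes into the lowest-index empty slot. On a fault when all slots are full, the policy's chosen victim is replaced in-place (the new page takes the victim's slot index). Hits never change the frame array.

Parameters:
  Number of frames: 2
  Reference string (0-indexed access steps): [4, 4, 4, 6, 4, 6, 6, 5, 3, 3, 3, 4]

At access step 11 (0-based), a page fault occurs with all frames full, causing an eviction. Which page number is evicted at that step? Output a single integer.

Answer: 5

Derivation:
Step 0: ref 4 -> FAULT, frames=[4,-]
Step 1: ref 4 -> HIT, frames=[4,-]
Step 2: ref 4 -> HIT, frames=[4,-]
Step 3: ref 6 -> FAULT, frames=[4,6]
Step 4: ref 4 -> HIT, frames=[4,6]
Step 5: ref 6 -> HIT, frames=[4,6]
Step 6: ref 6 -> HIT, frames=[4,6]
Step 7: ref 5 -> FAULT, evict 4, frames=[5,6]
Step 8: ref 3 -> FAULT, evict 6, frames=[5,3]
Step 9: ref 3 -> HIT, frames=[5,3]
Step 10: ref 3 -> HIT, frames=[5,3]
Step 11: ref 4 -> FAULT, evict 5, frames=[4,3]
At step 11: evicted page 5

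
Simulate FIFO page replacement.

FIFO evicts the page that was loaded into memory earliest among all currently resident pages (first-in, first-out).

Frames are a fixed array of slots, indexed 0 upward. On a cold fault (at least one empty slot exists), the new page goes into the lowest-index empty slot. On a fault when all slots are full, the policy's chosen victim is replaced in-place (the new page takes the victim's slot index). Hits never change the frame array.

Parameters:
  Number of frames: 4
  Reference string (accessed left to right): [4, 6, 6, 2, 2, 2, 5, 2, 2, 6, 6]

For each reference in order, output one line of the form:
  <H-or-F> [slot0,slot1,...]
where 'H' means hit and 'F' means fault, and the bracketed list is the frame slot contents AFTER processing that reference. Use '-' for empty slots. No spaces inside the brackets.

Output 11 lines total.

F [4,-,-,-]
F [4,6,-,-]
H [4,6,-,-]
F [4,6,2,-]
H [4,6,2,-]
H [4,6,2,-]
F [4,6,2,5]
H [4,6,2,5]
H [4,6,2,5]
H [4,6,2,5]
H [4,6,2,5]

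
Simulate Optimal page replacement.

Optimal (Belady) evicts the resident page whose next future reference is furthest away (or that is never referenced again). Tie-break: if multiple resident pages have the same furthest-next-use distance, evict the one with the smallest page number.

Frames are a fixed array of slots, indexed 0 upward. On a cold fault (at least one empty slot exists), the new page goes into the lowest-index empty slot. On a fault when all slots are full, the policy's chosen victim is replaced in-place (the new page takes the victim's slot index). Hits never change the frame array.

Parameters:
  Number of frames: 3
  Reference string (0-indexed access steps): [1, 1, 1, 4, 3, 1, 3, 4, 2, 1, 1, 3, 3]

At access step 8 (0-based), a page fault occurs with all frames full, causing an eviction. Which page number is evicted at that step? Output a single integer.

Answer: 4

Derivation:
Step 0: ref 1 -> FAULT, frames=[1,-,-]
Step 1: ref 1 -> HIT, frames=[1,-,-]
Step 2: ref 1 -> HIT, frames=[1,-,-]
Step 3: ref 4 -> FAULT, frames=[1,4,-]
Step 4: ref 3 -> FAULT, frames=[1,4,3]
Step 5: ref 1 -> HIT, frames=[1,4,3]
Step 6: ref 3 -> HIT, frames=[1,4,3]
Step 7: ref 4 -> HIT, frames=[1,4,3]
Step 8: ref 2 -> FAULT, evict 4, frames=[1,2,3]
At step 8: evicted page 4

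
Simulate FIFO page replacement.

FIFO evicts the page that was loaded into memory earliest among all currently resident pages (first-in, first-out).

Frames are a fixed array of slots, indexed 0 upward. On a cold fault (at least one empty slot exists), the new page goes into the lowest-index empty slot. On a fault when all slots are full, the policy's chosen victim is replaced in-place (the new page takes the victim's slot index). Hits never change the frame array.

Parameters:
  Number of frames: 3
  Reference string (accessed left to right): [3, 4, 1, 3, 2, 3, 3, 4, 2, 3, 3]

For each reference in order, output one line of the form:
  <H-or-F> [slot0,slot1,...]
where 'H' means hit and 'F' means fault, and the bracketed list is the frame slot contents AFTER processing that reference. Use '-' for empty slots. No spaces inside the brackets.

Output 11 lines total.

F [3,-,-]
F [3,4,-]
F [3,4,1]
H [3,4,1]
F [2,4,1]
F [2,3,1]
H [2,3,1]
F [2,3,4]
H [2,3,4]
H [2,3,4]
H [2,3,4]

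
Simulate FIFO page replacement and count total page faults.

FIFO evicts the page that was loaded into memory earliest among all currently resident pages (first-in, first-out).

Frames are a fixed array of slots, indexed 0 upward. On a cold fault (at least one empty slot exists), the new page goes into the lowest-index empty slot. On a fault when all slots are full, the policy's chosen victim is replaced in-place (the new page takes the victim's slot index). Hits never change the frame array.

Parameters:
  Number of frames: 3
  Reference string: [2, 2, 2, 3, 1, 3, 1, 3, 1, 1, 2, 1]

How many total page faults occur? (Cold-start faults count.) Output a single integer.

Step 0: ref 2 → FAULT, frames=[2,-,-]
Step 1: ref 2 → HIT, frames=[2,-,-]
Step 2: ref 2 → HIT, frames=[2,-,-]
Step 3: ref 3 → FAULT, frames=[2,3,-]
Step 4: ref 1 → FAULT, frames=[2,3,1]
Step 5: ref 3 → HIT, frames=[2,3,1]
Step 6: ref 1 → HIT, frames=[2,3,1]
Step 7: ref 3 → HIT, frames=[2,3,1]
Step 8: ref 1 → HIT, frames=[2,3,1]
Step 9: ref 1 → HIT, frames=[2,3,1]
Step 10: ref 2 → HIT, frames=[2,3,1]
Step 11: ref 1 → HIT, frames=[2,3,1]
Total faults: 3

Answer: 3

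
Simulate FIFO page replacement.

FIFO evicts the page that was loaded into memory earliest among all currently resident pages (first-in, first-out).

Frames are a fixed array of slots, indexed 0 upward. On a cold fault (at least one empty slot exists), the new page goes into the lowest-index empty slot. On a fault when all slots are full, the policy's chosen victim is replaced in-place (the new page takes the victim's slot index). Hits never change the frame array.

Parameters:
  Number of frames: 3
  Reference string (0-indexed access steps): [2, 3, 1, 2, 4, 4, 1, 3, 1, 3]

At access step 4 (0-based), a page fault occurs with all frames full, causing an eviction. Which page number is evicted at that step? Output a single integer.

Answer: 2

Derivation:
Step 0: ref 2 -> FAULT, frames=[2,-,-]
Step 1: ref 3 -> FAULT, frames=[2,3,-]
Step 2: ref 1 -> FAULT, frames=[2,3,1]
Step 3: ref 2 -> HIT, frames=[2,3,1]
Step 4: ref 4 -> FAULT, evict 2, frames=[4,3,1]
At step 4: evicted page 2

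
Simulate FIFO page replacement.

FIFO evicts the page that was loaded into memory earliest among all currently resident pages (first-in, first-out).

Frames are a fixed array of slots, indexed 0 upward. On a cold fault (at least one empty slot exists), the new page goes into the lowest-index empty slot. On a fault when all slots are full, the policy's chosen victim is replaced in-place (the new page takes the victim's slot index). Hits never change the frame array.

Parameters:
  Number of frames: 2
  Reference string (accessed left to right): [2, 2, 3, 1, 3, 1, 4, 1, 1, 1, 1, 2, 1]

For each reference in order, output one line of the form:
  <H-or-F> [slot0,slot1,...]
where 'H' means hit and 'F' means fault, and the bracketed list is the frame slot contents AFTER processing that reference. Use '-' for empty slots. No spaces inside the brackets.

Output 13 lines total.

F [2,-]
H [2,-]
F [2,3]
F [1,3]
H [1,3]
H [1,3]
F [1,4]
H [1,4]
H [1,4]
H [1,4]
H [1,4]
F [2,4]
F [2,1]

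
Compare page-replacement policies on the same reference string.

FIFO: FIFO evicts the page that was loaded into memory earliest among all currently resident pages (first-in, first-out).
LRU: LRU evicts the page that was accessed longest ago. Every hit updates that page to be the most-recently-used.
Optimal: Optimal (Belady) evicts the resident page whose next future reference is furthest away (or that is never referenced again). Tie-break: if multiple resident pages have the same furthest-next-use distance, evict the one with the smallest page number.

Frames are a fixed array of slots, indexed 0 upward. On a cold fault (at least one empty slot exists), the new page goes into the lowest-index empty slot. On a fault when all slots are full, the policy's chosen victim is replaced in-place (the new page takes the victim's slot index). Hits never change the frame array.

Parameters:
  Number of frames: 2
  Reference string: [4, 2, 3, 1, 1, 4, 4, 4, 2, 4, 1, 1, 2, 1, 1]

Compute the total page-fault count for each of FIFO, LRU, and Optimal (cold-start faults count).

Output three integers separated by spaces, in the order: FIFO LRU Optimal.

Answer: 7 8 6

Derivation:
--- FIFO ---
  step 0: ref 4 -> FAULT, frames=[4,-] (faults so far: 1)
  step 1: ref 2 -> FAULT, frames=[4,2] (faults so far: 2)
  step 2: ref 3 -> FAULT, evict 4, frames=[3,2] (faults so far: 3)
  step 3: ref 1 -> FAULT, evict 2, frames=[3,1] (faults so far: 4)
  step 4: ref 1 -> HIT, frames=[3,1] (faults so far: 4)
  step 5: ref 4 -> FAULT, evict 3, frames=[4,1] (faults so far: 5)
  step 6: ref 4 -> HIT, frames=[4,1] (faults so far: 5)
  step 7: ref 4 -> HIT, frames=[4,1] (faults so far: 5)
  step 8: ref 2 -> FAULT, evict 1, frames=[4,2] (faults so far: 6)
  step 9: ref 4 -> HIT, frames=[4,2] (faults so far: 6)
  step 10: ref 1 -> FAULT, evict 4, frames=[1,2] (faults so far: 7)
  step 11: ref 1 -> HIT, frames=[1,2] (faults so far: 7)
  step 12: ref 2 -> HIT, frames=[1,2] (faults so far: 7)
  step 13: ref 1 -> HIT, frames=[1,2] (faults so far: 7)
  step 14: ref 1 -> HIT, frames=[1,2] (faults so far: 7)
  FIFO total faults: 7
--- LRU ---
  step 0: ref 4 -> FAULT, frames=[4,-] (faults so far: 1)
  step 1: ref 2 -> FAULT, frames=[4,2] (faults so far: 2)
  step 2: ref 3 -> FAULT, evict 4, frames=[3,2] (faults so far: 3)
  step 3: ref 1 -> FAULT, evict 2, frames=[3,1] (faults so far: 4)
  step 4: ref 1 -> HIT, frames=[3,1] (faults so far: 4)
  step 5: ref 4 -> FAULT, evict 3, frames=[4,1] (faults so far: 5)
  step 6: ref 4 -> HIT, frames=[4,1] (faults so far: 5)
  step 7: ref 4 -> HIT, frames=[4,1] (faults so far: 5)
  step 8: ref 2 -> FAULT, evict 1, frames=[4,2] (faults so far: 6)
  step 9: ref 4 -> HIT, frames=[4,2] (faults so far: 6)
  step 10: ref 1 -> FAULT, evict 2, frames=[4,1] (faults so far: 7)
  step 11: ref 1 -> HIT, frames=[4,1] (faults so far: 7)
  step 12: ref 2 -> FAULT, evict 4, frames=[2,1] (faults so far: 8)
  step 13: ref 1 -> HIT, frames=[2,1] (faults so far: 8)
  step 14: ref 1 -> HIT, frames=[2,1] (faults so far: 8)
  LRU total faults: 8
--- Optimal ---
  step 0: ref 4 -> FAULT, frames=[4,-] (faults so far: 1)
  step 1: ref 2 -> FAULT, frames=[4,2] (faults so far: 2)
  step 2: ref 3 -> FAULT, evict 2, frames=[4,3] (faults so far: 3)
  step 3: ref 1 -> FAULT, evict 3, frames=[4,1] (faults so far: 4)
  step 4: ref 1 -> HIT, frames=[4,1] (faults so far: 4)
  step 5: ref 4 -> HIT, frames=[4,1] (faults so far: 4)
  step 6: ref 4 -> HIT, frames=[4,1] (faults so far: 4)
  step 7: ref 4 -> HIT, frames=[4,1] (faults so far: 4)
  step 8: ref 2 -> FAULT, evict 1, frames=[4,2] (faults so far: 5)
  step 9: ref 4 -> HIT, frames=[4,2] (faults so far: 5)
  step 10: ref 1 -> FAULT, evict 4, frames=[1,2] (faults so far: 6)
  step 11: ref 1 -> HIT, frames=[1,2] (faults so far: 6)
  step 12: ref 2 -> HIT, frames=[1,2] (faults so far: 6)
  step 13: ref 1 -> HIT, frames=[1,2] (faults so far: 6)
  step 14: ref 1 -> HIT, frames=[1,2] (faults so far: 6)
  Optimal total faults: 6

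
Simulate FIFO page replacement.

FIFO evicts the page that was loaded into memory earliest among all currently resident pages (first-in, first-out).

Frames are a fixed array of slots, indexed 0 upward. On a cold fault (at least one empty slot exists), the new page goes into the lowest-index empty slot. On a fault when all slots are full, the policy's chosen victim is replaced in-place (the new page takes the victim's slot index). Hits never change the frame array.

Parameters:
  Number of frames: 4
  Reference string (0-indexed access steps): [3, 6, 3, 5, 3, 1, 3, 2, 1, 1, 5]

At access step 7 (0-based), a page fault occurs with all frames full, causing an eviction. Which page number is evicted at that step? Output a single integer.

Step 0: ref 3 -> FAULT, frames=[3,-,-,-]
Step 1: ref 6 -> FAULT, frames=[3,6,-,-]
Step 2: ref 3 -> HIT, frames=[3,6,-,-]
Step 3: ref 5 -> FAULT, frames=[3,6,5,-]
Step 4: ref 3 -> HIT, frames=[3,6,5,-]
Step 5: ref 1 -> FAULT, frames=[3,6,5,1]
Step 6: ref 3 -> HIT, frames=[3,6,5,1]
Step 7: ref 2 -> FAULT, evict 3, frames=[2,6,5,1]
At step 7: evicted page 3

Answer: 3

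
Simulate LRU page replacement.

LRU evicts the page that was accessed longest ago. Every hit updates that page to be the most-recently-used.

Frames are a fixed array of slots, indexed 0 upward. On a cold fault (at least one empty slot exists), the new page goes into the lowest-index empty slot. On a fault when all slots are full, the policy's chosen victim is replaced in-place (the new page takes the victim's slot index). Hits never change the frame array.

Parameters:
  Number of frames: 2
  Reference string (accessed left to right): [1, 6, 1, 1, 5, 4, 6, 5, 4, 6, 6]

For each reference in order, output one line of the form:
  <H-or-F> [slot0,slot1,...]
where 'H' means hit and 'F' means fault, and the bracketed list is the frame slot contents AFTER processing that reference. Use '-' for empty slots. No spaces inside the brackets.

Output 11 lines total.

F [1,-]
F [1,6]
H [1,6]
H [1,6]
F [1,5]
F [4,5]
F [4,6]
F [5,6]
F [5,4]
F [6,4]
H [6,4]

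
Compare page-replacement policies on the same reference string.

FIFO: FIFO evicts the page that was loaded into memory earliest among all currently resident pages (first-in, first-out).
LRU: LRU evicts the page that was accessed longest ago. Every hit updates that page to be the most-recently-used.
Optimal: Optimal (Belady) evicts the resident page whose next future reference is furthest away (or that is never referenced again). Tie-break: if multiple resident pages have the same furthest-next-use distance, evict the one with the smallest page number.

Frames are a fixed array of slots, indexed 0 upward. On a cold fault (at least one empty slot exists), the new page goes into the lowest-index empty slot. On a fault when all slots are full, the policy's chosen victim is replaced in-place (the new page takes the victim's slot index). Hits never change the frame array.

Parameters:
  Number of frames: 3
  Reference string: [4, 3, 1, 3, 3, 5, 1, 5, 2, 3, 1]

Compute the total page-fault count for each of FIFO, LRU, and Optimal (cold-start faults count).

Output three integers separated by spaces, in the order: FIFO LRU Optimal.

--- FIFO ---
  step 0: ref 4 -> FAULT, frames=[4,-,-] (faults so far: 1)
  step 1: ref 3 -> FAULT, frames=[4,3,-] (faults so far: 2)
  step 2: ref 1 -> FAULT, frames=[4,3,1] (faults so far: 3)
  step 3: ref 3 -> HIT, frames=[4,3,1] (faults so far: 3)
  step 4: ref 3 -> HIT, frames=[4,3,1] (faults so far: 3)
  step 5: ref 5 -> FAULT, evict 4, frames=[5,3,1] (faults so far: 4)
  step 6: ref 1 -> HIT, frames=[5,3,1] (faults so far: 4)
  step 7: ref 5 -> HIT, frames=[5,3,1] (faults so far: 4)
  step 8: ref 2 -> FAULT, evict 3, frames=[5,2,1] (faults so far: 5)
  step 9: ref 3 -> FAULT, evict 1, frames=[5,2,3] (faults so far: 6)
  step 10: ref 1 -> FAULT, evict 5, frames=[1,2,3] (faults so far: 7)
  FIFO total faults: 7
--- LRU ---
  step 0: ref 4 -> FAULT, frames=[4,-,-] (faults so far: 1)
  step 1: ref 3 -> FAULT, frames=[4,3,-] (faults so far: 2)
  step 2: ref 1 -> FAULT, frames=[4,3,1] (faults so far: 3)
  step 3: ref 3 -> HIT, frames=[4,3,1] (faults so far: 3)
  step 4: ref 3 -> HIT, frames=[4,3,1] (faults so far: 3)
  step 5: ref 5 -> FAULT, evict 4, frames=[5,3,1] (faults so far: 4)
  step 6: ref 1 -> HIT, frames=[5,3,1] (faults so far: 4)
  step 7: ref 5 -> HIT, frames=[5,3,1] (faults so far: 4)
  step 8: ref 2 -> FAULT, evict 3, frames=[5,2,1] (faults so far: 5)
  step 9: ref 3 -> FAULT, evict 1, frames=[5,2,3] (faults so far: 6)
  step 10: ref 1 -> FAULT, evict 5, frames=[1,2,3] (faults so far: 7)
  LRU total faults: 7
--- Optimal ---
  step 0: ref 4 -> FAULT, frames=[4,-,-] (faults so far: 1)
  step 1: ref 3 -> FAULT, frames=[4,3,-] (faults so far: 2)
  step 2: ref 1 -> FAULT, frames=[4,3,1] (faults so far: 3)
  step 3: ref 3 -> HIT, frames=[4,3,1] (faults so far: 3)
  step 4: ref 3 -> HIT, frames=[4,3,1] (faults so far: 3)
  step 5: ref 5 -> FAULT, evict 4, frames=[5,3,1] (faults so far: 4)
  step 6: ref 1 -> HIT, frames=[5,3,1] (faults so far: 4)
  step 7: ref 5 -> HIT, frames=[5,3,1] (faults so far: 4)
  step 8: ref 2 -> FAULT, evict 5, frames=[2,3,1] (faults so far: 5)
  step 9: ref 3 -> HIT, frames=[2,3,1] (faults so far: 5)
  step 10: ref 1 -> HIT, frames=[2,3,1] (faults so far: 5)
  Optimal total faults: 5

Answer: 7 7 5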